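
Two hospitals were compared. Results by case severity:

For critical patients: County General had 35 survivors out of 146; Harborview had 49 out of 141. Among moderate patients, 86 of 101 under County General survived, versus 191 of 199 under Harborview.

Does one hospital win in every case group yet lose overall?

No

Critical: County General 35/146 = 24.0%, Harborview 49/141 = 34.8% → Harborview
Moderate: County General 86/101 = 85.1%, Harborview 191/199 = 96.0% → Harborview
Overall: County General 121/247 = 49.0%, Harborview 240/340 = 70.6% → Harborview
Harborview wins overall and in every case group — no reversal.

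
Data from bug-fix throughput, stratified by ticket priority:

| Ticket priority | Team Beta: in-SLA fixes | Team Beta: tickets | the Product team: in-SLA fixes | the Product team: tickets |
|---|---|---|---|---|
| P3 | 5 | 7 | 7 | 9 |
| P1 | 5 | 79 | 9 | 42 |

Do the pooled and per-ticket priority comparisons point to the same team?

P3: Team Beta 5/7 = 71.4%, the Product team 7/9 = 77.8% → the Product team
P1: Team Beta 5/79 = 6.3%, the Product team 9/42 = 21.4% → the Product team
Overall: Team Beta 10/86 = 11.6%, the Product team 16/51 = 31.4% → the Product team
The Product team wins overall and in every ticket group — no reversal.

Yes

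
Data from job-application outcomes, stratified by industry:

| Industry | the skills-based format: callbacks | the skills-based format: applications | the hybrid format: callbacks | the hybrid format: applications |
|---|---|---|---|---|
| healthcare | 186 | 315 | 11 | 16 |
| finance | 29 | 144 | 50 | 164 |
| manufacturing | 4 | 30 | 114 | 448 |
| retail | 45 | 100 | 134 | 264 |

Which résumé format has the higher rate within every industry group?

Healthcare: the skills-based format 186/315 = 59.0%, the hybrid format 11/16 = 68.8% → the hybrid format
Finance: the skills-based format 29/144 = 20.1%, the hybrid format 50/164 = 30.5% → the hybrid format
Manufacturing: the skills-based format 4/30 = 13.3%, the hybrid format 114/448 = 25.4% → the hybrid format
Retail: the skills-based format 45/100 = 45.0%, the hybrid format 134/264 = 50.8% → the hybrid format
The hybrid format has the higher rate in all 4 groups.

the hybrid format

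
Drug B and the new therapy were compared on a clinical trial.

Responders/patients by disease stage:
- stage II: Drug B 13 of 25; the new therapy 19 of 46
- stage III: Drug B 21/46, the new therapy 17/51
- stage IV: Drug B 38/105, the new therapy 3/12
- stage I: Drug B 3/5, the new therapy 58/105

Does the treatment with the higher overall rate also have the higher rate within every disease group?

No

Stage II: Drug B 13/25 = 52.0%, the new therapy 19/46 = 41.3% → Drug B
Stage III: Drug B 21/46 = 45.7%, the new therapy 17/51 = 33.3% → Drug B
Stage IV: Drug B 38/105 = 36.2%, the new therapy 3/12 = 25.0% → Drug B
Stage I: Drug B 3/5 = 60.0%, the new therapy 58/105 = 55.2% → Drug B
Overall: Drug B 75/181 = 41.4%, the new therapy 97/214 = 45.3% → the new therapy
Drug B wins each disease group but the new therapy wins overall — the comparison reverses. Drug B's patients skew toward stage IV, which has a lower base rate.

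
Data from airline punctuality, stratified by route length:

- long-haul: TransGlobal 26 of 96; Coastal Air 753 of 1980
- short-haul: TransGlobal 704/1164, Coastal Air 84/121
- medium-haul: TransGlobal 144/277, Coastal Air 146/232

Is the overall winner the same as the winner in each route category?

No

Long-haul: TransGlobal 26/96 = 27.1%, Coastal Air 753/1980 = 38.0% → Coastal Air
Short-haul: TransGlobal 704/1164 = 60.5%, Coastal Air 84/121 = 69.4% → Coastal Air
Medium-haul: TransGlobal 144/277 = 52.0%, Coastal Air 146/232 = 62.9% → Coastal Air
Overall: TransGlobal 874/1537 = 56.9%, Coastal Air 983/2333 = 42.1% → TransGlobal
Coastal Air wins each route group but TransGlobal wins overall — the comparison reverses. Coastal Air's flights skew toward long-haul, which has a lower base rate.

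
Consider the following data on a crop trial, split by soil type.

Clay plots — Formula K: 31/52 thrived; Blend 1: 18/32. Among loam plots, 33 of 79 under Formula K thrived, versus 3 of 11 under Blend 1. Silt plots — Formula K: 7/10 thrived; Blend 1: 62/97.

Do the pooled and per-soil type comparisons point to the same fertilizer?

Clay: Formula K 31/52 = 59.6%, Blend 1 18/32 = 56.2% → Formula K
Loam: Formula K 33/79 = 41.8%, Blend 1 3/11 = 27.3% → Formula K
Silt: Formula K 7/10 = 70.0%, Blend 1 62/97 = 63.9% → Formula K
Overall: Formula K 71/141 = 50.4%, Blend 1 83/140 = 59.3% → Blend 1
Formula K wins each soil group but Blend 1 wins overall — the comparison reverses. Formula K's plots skew toward loam, which has a lower base rate.

No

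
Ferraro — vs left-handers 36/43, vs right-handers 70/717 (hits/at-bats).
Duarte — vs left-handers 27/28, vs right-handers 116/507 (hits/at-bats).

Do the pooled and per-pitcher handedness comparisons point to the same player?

Yes

Vs left-handers: Ferraro 36/43 = 83.7%, Duarte 27/28 = 96.4% → Duarte
Vs right-handers: Ferraro 70/717 = 9.8%, Duarte 116/507 = 22.9% → Duarte
Overall: Ferraro 106/760 = 13.9%, Duarte 143/535 = 26.7% → Duarte
Duarte wins overall and in every pitcher group — no reversal.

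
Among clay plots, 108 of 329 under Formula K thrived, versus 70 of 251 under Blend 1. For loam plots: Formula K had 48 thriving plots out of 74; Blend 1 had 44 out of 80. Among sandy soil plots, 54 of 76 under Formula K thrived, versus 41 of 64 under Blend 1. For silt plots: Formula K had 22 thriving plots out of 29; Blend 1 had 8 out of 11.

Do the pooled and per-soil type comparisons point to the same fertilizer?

Clay: Formula K 108/329 = 32.8%, Blend 1 70/251 = 27.9% → Formula K
Loam: Formula K 48/74 = 64.9%, Blend 1 44/80 = 55.0% → Formula K
Sandy soil: Formula K 54/76 = 71.1%, Blend 1 41/64 = 64.1% → Formula K
Silt: Formula K 22/29 = 75.9%, Blend 1 8/11 = 72.7% → Formula K
Overall: Formula K 232/508 = 45.7%, Blend 1 163/406 = 40.1% → Formula K
Formula K wins overall and in every soil group — no reversal.

Yes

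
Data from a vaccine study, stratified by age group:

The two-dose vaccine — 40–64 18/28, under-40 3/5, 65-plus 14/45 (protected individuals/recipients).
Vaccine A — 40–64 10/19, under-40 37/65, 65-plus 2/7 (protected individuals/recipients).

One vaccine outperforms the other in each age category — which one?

40–64: the two-dose vaccine 18/28 = 64.3%, Vaccine A 10/19 = 52.6% → the two-dose vaccine
Under-40: the two-dose vaccine 3/5 = 60.0%, Vaccine A 37/65 = 56.9% → the two-dose vaccine
65-plus: the two-dose vaccine 14/45 = 31.1%, Vaccine A 2/7 = 28.6% → the two-dose vaccine
The two-dose vaccine has the higher rate in all 3 groups.

the two-dose vaccine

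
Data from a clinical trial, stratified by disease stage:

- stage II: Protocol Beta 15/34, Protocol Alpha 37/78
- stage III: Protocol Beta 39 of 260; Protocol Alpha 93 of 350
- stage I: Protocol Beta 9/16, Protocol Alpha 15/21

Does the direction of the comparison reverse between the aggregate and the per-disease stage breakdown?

Stage II: Protocol Beta 15/34 = 44.1%, Protocol Alpha 37/78 = 47.4% → Protocol Alpha
Stage III: Protocol Beta 39/260 = 15.0%, Protocol Alpha 93/350 = 26.6% → Protocol Alpha
Stage I: Protocol Beta 9/16 = 56.2%, Protocol Alpha 15/21 = 71.4% → Protocol Alpha
Overall: Protocol Beta 63/310 = 20.3%, Protocol Alpha 145/449 = 32.3% → Protocol Alpha
Protocol Alpha wins overall and in every disease group — no reversal.

No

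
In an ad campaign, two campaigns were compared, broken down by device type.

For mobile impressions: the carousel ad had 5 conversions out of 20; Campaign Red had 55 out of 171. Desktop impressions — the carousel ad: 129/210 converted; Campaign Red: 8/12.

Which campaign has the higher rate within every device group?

Mobile: the carousel ad 5/20 = 25.0%, Campaign Red 55/171 = 32.2% → Campaign Red
Desktop: the carousel ad 129/210 = 61.4%, Campaign Red 8/12 = 66.7% → Campaign Red
Campaign Red has the higher rate in both groups.

Campaign Red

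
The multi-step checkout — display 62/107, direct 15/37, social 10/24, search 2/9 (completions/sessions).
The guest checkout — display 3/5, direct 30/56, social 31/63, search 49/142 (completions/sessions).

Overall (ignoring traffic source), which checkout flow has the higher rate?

the multi-step checkout

Display: the multi-step checkout 62/107 = 57.9%, the guest checkout 3/5 = 60.0% → the guest checkout
Direct: the multi-step checkout 15/37 = 40.5%, the guest checkout 30/56 = 53.6% → the guest checkout
Social: the multi-step checkout 10/24 = 41.7%, the guest checkout 31/63 = 49.2% → the guest checkout
Search: the multi-step checkout 2/9 = 22.2%, the guest checkout 49/142 = 34.5% → the guest checkout
Overall: the multi-step checkout 89/177 = 50.3%, the guest checkout 113/266 = 42.5% → the multi-step checkout
(The guest checkout wins every traffic group but the multi-step checkout wins overall — the guest checkout's sessions skew toward the low-rate search group.)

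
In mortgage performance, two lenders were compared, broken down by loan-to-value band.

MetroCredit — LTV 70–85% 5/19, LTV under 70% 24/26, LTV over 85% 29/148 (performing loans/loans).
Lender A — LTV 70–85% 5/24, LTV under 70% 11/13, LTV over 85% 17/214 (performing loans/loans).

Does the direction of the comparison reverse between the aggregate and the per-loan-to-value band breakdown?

No

LTV 70–85%: MetroCredit 5/19 = 26.3%, Lender A 5/24 = 20.8% → MetroCredit
LTV under 70%: MetroCredit 24/26 = 92.3%, Lender A 11/13 = 84.6% → MetroCredit
LTV over 85%: MetroCredit 29/148 = 19.6%, Lender A 17/214 = 7.9% → MetroCredit
Overall: MetroCredit 58/193 = 30.1%, Lender A 33/251 = 13.1% → MetroCredit
MetroCredit wins overall and in every loan-to-value group — no reversal.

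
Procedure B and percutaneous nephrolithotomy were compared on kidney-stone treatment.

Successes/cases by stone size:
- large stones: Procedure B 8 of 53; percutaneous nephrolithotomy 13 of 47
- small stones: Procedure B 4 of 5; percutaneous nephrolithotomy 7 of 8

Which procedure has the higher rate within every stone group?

percutaneous nephrolithotomy

Large stones: Procedure B 8/53 = 15.1%, percutaneous nephrolithotomy 13/47 = 27.7% → percutaneous nephrolithotomy
Small stones: Procedure B 4/5 = 80.0%, percutaneous nephrolithotomy 7/8 = 87.5% → percutaneous nephrolithotomy
Percutaneous nephrolithotomy has the higher rate in both groups.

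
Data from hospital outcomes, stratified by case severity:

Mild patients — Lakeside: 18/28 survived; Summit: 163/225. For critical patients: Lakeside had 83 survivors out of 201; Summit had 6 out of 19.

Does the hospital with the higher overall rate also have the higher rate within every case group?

No

Mild: Lakeside 18/28 = 64.3%, Summit 163/225 = 72.4% → Summit
Critical: Lakeside 83/201 = 41.3%, Summit 6/19 = 31.6% → Lakeside
Overall: Lakeside 101/229 = 44.1%, Summit 169/244 = 69.3% → Summit
Neither sweeps: Lakeside wins 1 of 2 groups, Summit wins 1. Summit wins overall but not every group — no Simpson reversal.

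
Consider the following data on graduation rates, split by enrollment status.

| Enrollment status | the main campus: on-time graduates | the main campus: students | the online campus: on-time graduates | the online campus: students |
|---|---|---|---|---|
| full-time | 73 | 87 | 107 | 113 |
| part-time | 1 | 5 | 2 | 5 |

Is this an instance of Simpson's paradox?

Full-time: the main campus 73/87 = 83.9%, the online campus 107/113 = 94.7% → the online campus
Part-time: the main campus 1/5 = 20.0%, the online campus 2/5 = 40.0% → the online campus
Overall: the main campus 74/92 = 80.4%, the online campus 109/118 = 92.4% → the online campus
The online campus wins overall and in every enrollment group — no reversal.

No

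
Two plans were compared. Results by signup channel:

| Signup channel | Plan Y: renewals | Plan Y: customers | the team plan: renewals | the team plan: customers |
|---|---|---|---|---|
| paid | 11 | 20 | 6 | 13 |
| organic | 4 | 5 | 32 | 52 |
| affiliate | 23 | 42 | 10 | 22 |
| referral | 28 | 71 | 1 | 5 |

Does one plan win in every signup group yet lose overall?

Paid: Plan Y 11/20 = 55.0%, the team plan 6/13 = 46.2% → Plan Y
Organic: Plan Y 4/5 = 80.0%, the team plan 32/52 = 61.5% → Plan Y
Affiliate: Plan Y 23/42 = 54.8%, the team plan 10/22 = 45.5% → Plan Y
Referral: Plan Y 28/71 = 39.4%, the team plan 1/5 = 20.0% → Plan Y
Overall: Plan Y 66/138 = 47.8%, the team plan 49/92 = 53.3% → the team plan
Plan Y wins each signup group but the team plan wins overall — the comparison reverses. Plan Y's customers skew toward referral, which has a lower base rate.

Yes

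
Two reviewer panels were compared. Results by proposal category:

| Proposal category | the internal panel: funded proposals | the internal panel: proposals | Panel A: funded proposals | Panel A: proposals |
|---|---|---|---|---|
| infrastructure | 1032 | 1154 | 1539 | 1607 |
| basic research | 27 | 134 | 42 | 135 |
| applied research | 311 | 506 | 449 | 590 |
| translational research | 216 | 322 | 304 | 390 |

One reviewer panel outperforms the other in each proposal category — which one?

Infrastructure: the internal panel 1032/1154 = 89.4%, Panel A 1539/1607 = 95.8% → Panel A
Basic research: the internal panel 27/134 = 20.1%, Panel A 42/135 = 31.1% → Panel A
Applied research: the internal panel 311/506 = 61.5%, Panel A 449/590 = 76.1% → Panel A
Translational research: the internal panel 216/322 = 67.1%, Panel A 304/390 = 77.9% → Panel A
Panel A has the higher rate in all 4 groups.

Panel A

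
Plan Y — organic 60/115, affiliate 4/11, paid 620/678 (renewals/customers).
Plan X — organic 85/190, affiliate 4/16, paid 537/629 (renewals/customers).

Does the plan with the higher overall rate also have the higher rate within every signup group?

Yes

Organic: Plan Y 60/115 = 52.2%, Plan X 85/190 = 44.7% → Plan Y
Affiliate: Plan Y 4/11 = 36.4%, Plan X 4/16 = 25.0% → Plan Y
Paid: Plan Y 620/678 = 91.4%, Plan X 537/629 = 85.4% → Plan Y
Overall: Plan Y 684/804 = 85.1%, Plan X 626/835 = 75.0% → Plan Y
Plan Y wins overall and in every signup group — no reversal.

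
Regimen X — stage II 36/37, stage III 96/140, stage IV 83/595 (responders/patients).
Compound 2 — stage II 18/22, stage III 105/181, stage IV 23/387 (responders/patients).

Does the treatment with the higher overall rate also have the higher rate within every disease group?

Stage II: Regimen X 36/37 = 97.3%, Compound 2 18/22 = 81.8% → Regimen X
Stage III: Regimen X 96/140 = 68.6%, Compound 2 105/181 = 58.0% → Regimen X
Stage IV: Regimen X 83/595 = 13.9%, Compound 2 23/387 = 5.9% → Regimen X
Overall: Regimen X 215/772 = 27.8%, Compound 2 146/590 = 24.7% → Regimen X
Regimen X wins overall and in every disease group — no reversal.

Yes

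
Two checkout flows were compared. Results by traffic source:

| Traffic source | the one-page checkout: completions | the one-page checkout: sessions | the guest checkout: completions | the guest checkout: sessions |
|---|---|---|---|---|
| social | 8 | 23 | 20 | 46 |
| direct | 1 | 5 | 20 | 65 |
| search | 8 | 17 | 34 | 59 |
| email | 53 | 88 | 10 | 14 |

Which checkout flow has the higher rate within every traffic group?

Social: the one-page checkout 8/23 = 34.8%, the guest checkout 20/46 = 43.5% → the guest checkout
Direct: the one-page checkout 1/5 = 20.0%, the guest checkout 20/65 = 30.8% → the guest checkout
Search: the one-page checkout 8/17 = 47.1%, the guest checkout 34/59 = 57.6% → the guest checkout
Email: the one-page checkout 53/88 = 60.2%, the guest checkout 10/14 = 71.4% → the guest checkout
The guest checkout has the higher rate in all 4 groups.

the guest checkout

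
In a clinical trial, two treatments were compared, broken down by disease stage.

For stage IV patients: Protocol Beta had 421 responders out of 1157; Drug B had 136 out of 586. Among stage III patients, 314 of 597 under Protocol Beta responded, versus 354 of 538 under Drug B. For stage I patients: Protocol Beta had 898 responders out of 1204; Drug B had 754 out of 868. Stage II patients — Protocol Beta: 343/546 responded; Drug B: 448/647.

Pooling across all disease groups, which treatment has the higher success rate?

Drug B

Stage IV: Protocol Beta 421/1157 = 36.4%, Drug B 136/586 = 23.2% → Protocol Beta
Stage III: Protocol Beta 314/597 = 52.6%, Drug B 354/538 = 65.8% → Drug B
Stage I: Protocol Beta 898/1204 = 74.6%, Drug B 754/868 = 86.9% → Drug B
Stage II: Protocol Beta 343/546 = 62.8%, Drug B 448/647 = 69.2% → Drug B
Overall: Protocol Beta 1976/3504 = 56.4%, Drug B 1692/2639 = 64.1% → Drug B
(Neither sweeps every disease group, but Drug B has the higher pooled rate.)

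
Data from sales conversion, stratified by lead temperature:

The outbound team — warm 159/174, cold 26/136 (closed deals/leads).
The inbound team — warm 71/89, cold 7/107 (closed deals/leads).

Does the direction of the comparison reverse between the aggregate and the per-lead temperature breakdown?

No

Warm: the outbound team 159/174 = 91.4%, the inbound team 71/89 = 79.8% → the outbound team
Cold: the outbound team 26/136 = 19.1%, the inbound team 7/107 = 6.5% → the outbound team
Overall: the outbound team 185/310 = 59.7%, the inbound team 78/196 = 39.8% → the outbound team
The outbound team wins overall and in every lead group — no reversal.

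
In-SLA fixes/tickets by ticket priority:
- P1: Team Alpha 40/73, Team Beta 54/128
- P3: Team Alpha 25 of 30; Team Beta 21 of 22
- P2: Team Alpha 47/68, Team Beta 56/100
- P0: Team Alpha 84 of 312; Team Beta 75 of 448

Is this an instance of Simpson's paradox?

No

P1: Team Alpha 40/73 = 54.8%, Team Beta 54/128 = 42.2% → Team Alpha
P3: Team Alpha 25/30 = 83.3%, Team Beta 21/22 = 95.5% → Team Beta
P2: Team Alpha 47/68 = 69.1%, Team Beta 56/100 = 56.0% → Team Alpha
P0: Team Alpha 84/312 = 26.9%, Team Beta 75/448 = 16.7% → Team Alpha
Overall: Team Alpha 196/483 = 40.6%, Team Beta 206/698 = 29.5% → Team Alpha
Neither sweeps: Team Alpha wins 3 of 4 groups, Team Beta wins 1. Team Alpha wins overall but not every group — no Simpson reversal.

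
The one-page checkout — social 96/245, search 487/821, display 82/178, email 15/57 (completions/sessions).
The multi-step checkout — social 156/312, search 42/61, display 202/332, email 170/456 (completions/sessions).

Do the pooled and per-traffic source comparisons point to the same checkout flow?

Social: the one-page checkout 96/245 = 39.2%, the multi-step checkout 156/312 = 50.0% → the multi-step checkout
Search: the one-page checkout 487/821 = 59.3%, the multi-step checkout 42/61 = 68.9% → the multi-step checkout
Display: the one-page checkout 82/178 = 46.1%, the multi-step checkout 202/332 = 60.8% → the multi-step checkout
Email: the one-page checkout 15/57 = 26.3%, the multi-step checkout 170/456 = 37.3% → the multi-step checkout
Overall: the one-page checkout 680/1301 = 52.3%, the multi-step checkout 570/1161 = 49.1% → the one-page checkout
The multi-step checkout wins each traffic group but the one-page checkout wins overall — the comparison reverses. The multi-step checkout's sessions skew toward email, which has a lower base rate.

No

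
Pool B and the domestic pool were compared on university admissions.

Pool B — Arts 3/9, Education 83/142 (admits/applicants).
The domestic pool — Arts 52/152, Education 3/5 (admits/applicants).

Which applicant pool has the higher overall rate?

Pool B

Arts: Pool B 3/9 = 33.3%, the domestic pool 52/152 = 34.2% → the domestic pool
Education: Pool B 83/142 = 58.5%, the domestic pool 3/5 = 60.0% → the domestic pool
Overall: Pool B 86/151 = 57.0%, the domestic pool 55/157 = 35.0% → Pool B
(The domestic pool wins every department group but Pool B wins overall — the domestic pool's applicants skew toward the low-rate Arts group.)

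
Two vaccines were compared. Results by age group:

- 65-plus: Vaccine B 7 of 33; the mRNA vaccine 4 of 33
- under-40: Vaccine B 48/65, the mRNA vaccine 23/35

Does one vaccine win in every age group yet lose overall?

65-plus: Vaccine B 7/33 = 21.2%, the mRNA vaccine 4/33 = 12.1% → Vaccine B
Under-40: Vaccine B 48/65 = 73.8%, the mRNA vaccine 23/35 = 65.7% → Vaccine B
Overall: Vaccine B 55/98 = 56.1%, the mRNA vaccine 27/68 = 39.7% → Vaccine B
Vaccine B wins overall and in every age group — no reversal.

No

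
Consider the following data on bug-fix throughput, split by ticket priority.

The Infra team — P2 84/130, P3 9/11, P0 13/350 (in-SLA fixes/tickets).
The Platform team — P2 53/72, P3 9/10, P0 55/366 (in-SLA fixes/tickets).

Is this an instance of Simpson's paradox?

P2: the Infra team 84/130 = 64.6%, the Platform team 53/72 = 73.6% → the Platform team
P3: the Infra team 9/11 = 81.8%, the Platform team 9/10 = 90.0% → the Platform team
P0: the Infra team 13/350 = 3.7%, the Platform team 55/366 = 15.0% → the Platform team
Overall: the Infra team 106/491 = 21.6%, the Platform team 117/448 = 26.1% → the Platform team
The Platform team wins overall and in every ticket group — no reversal.

No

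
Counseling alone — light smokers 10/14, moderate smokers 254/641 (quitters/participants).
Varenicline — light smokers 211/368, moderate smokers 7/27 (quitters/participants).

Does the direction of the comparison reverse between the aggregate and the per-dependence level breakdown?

Light smokers: counseling alone 10/14 = 71.4%, varenicline 211/368 = 57.3% → counseling alone
Moderate smokers: counseling alone 254/641 = 39.6%, varenicline 7/27 = 25.9% → counseling alone
Overall: counseling alone 264/655 = 40.3%, varenicline 218/395 = 55.2% → varenicline
Counseling alone wins each dependence group but varenicline wins overall — the comparison reverses. Counseling alone's participants skew toward moderate smokers, which has a lower base rate.

Yes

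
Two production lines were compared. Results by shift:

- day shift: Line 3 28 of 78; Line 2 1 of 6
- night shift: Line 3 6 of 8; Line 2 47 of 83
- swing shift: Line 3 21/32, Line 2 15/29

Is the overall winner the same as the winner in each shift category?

No

Day shift: Line 3 28/78 = 35.9%, Line 2 1/6 = 16.7% → Line 3
Night shift: Line 3 6/8 = 75.0%, Line 2 47/83 = 56.6% → Line 3
Swing shift: Line 3 21/32 = 65.6%, Line 2 15/29 = 51.7% → Line 3
Overall: Line 3 55/118 = 46.6%, Line 2 63/118 = 53.4% → Line 2
Line 3 wins each shift group but Line 2 wins overall — the comparison reverses. Line 3's units skew toward day shift, which has a lower base rate.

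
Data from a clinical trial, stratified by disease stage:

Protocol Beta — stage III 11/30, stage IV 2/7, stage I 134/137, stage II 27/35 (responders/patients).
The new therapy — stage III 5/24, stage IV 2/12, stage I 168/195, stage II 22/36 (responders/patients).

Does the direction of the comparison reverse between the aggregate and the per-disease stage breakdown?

No

Stage III: Protocol Beta 11/30 = 36.7%, the new therapy 5/24 = 20.8% → Protocol Beta
Stage IV: Protocol Beta 2/7 = 28.6%, the new therapy 2/12 = 16.7% → Protocol Beta
Stage I: Protocol Beta 134/137 = 97.8%, the new therapy 168/195 = 86.2% → Protocol Beta
Stage II: Protocol Beta 27/35 = 77.1%, the new therapy 22/36 = 61.1% → Protocol Beta
Overall: Protocol Beta 174/209 = 83.3%, the new therapy 197/267 = 73.8% → Protocol Beta
Protocol Beta wins overall and in every disease group — no reversal.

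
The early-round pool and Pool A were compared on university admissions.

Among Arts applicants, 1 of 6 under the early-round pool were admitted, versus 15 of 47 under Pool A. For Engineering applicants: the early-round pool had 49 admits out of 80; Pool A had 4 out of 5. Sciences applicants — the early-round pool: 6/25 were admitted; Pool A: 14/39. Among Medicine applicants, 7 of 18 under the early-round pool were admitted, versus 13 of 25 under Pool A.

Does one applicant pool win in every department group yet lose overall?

Yes

Arts: the early-round pool 1/6 = 16.7%, Pool A 15/47 = 31.9% → Pool A
Engineering: the early-round pool 49/80 = 61.2%, Pool A 4/5 = 80.0% → Pool A
Sciences: the early-round pool 6/25 = 24.0%, Pool A 14/39 = 35.9% → Pool A
Medicine: the early-round pool 7/18 = 38.9%, Pool A 13/25 = 52.0% → Pool A
Overall: the early-round pool 63/129 = 48.8%, Pool A 46/116 = 39.7% → the early-round pool
Pool A wins each department group but the early-round pool wins overall — the comparison reverses. Pool A's applicants skew toward Arts, which has a lower base rate.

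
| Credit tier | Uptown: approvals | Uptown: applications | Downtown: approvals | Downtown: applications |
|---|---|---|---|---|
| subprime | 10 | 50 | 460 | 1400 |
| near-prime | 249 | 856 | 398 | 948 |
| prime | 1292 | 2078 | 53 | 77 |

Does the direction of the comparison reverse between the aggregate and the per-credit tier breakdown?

Yes

Subprime: Uptown 10/50 = 20.0%, Downtown 460/1400 = 32.9% → Downtown
Near-prime: Uptown 249/856 = 29.1%, Downtown 398/948 = 42.0% → Downtown
Prime: Uptown 1292/2078 = 62.2%, Downtown 53/77 = 68.8% → Downtown
Overall: Uptown 1551/2984 = 52.0%, Downtown 911/2425 = 37.6% → Uptown
Downtown wins each credit group but Uptown wins overall — the comparison reverses. Downtown's applications skew toward subprime, which has a lower base rate.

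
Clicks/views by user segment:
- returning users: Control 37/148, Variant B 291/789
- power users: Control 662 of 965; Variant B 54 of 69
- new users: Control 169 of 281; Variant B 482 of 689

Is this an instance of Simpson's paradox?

Returning users: Control 37/148 = 25.0%, Variant B 291/789 = 36.9% → Variant B
Power users: Control 662/965 = 68.6%, Variant B 54/69 = 78.3% → Variant B
New users: Control 169/281 = 60.1%, Variant B 482/689 = 70.0% → Variant B
Overall: Control 868/1394 = 62.3%, Variant B 827/1547 = 53.5% → Control
Variant B wins each user group but Control wins overall — the comparison reverses. Variant B's views skew toward returning users, which has a lower base rate.

Yes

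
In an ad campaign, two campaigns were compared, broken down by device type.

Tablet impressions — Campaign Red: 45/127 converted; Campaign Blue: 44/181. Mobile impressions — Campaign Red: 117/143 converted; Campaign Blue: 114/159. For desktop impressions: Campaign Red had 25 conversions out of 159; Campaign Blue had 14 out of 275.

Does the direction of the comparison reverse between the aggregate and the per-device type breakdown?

No

Tablet: Campaign Red 45/127 = 35.4%, Campaign Blue 44/181 = 24.3% → Campaign Red
Mobile: Campaign Red 117/143 = 81.8%, Campaign Blue 114/159 = 71.7% → Campaign Red
Desktop: Campaign Red 25/159 = 15.7%, Campaign Blue 14/275 = 5.1% → Campaign Red
Overall: Campaign Red 187/429 = 43.6%, Campaign Blue 172/615 = 28.0% → Campaign Red
Campaign Red wins overall and in every device group — no reversal.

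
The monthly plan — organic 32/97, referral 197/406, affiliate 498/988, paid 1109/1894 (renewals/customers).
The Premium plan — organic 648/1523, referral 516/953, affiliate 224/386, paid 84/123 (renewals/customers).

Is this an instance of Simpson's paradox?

Organic: the monthly plan 32/97 = 33.0%, the Premium plan 648/1523 = 42.5% → the Premium plan
Referral: the monthly plan 197/406 = 48.5%, the Premium plan 516/953 = 54.1% → the Premium plan
Affiliate: the monthly plan 498/988 = 50.4%, the Premium plan 224/386 = 58.0% → the Premium plan
Paid: the monthly plan 1109/1894 = 58.6%, the Premium plan 84/123 = 68.3% → the Premium plan
Overall: the monthly plan 1836/3385 = 54.2%, the Premium plan 1472/2985 = 49.3% → the monthly plan
The Premium plan wins each signup group but the monthly plan wins overall — the comparison reverses. The Premium plan's customers skew toward organic, which has a lower base rate.

Yes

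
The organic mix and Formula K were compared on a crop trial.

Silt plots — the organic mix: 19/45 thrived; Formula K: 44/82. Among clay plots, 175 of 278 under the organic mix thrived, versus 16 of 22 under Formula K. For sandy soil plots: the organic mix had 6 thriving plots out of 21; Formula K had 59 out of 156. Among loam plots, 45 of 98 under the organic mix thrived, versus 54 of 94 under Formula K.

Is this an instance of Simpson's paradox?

Silt: the organic mix 19/45 = 42.2%, Formula K 44/82 = 53.7% → Formula K
Clay: the organic mix 175/278 = 62.9%, Formula K 16/22 = 72.7% → Formula K
Sandy soil: the organic mix 6/21 = 28.6%, Formula K 59/156 = 37.8% → Formula K
Loam: the organic mix 45/98 = 45.9%, Formula K 54/94 = 57.4% → Formula K
Overall: the organic mix 245/442 = 55.4%, Formula K 173/354 = 48.9% → the organic mix
Formula K wins each soil group but the organic mix wins overall — the comparison reverses. Formula K's plots skew toward sandy soil, which has a lower base rate.

Yes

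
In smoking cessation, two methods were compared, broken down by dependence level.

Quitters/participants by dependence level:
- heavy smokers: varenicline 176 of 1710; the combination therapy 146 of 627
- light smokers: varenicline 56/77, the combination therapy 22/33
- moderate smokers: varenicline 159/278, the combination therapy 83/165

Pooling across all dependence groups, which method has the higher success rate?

Heavy smokers: varenicline 176/1710 = 10.3%, the combination therapy 146/627 = 23.3% → the combination therapy
Light smokers: varenicline 56/77 = 72.7%, the combination therapy 22/33 = 66.7% → varenicline
Moderate smokers: varenicline 159/278 = 57.2%, the combination therapy 83/165 = 50.3% → varenicline
Overall: varenicline 391/2065 = 18.9%, the combination therapy 251/825 = 30.4% → the combination therapy
(Neither sweeps every dependence group, but the combination therapy has the higher pooled rate.)

the combination therapy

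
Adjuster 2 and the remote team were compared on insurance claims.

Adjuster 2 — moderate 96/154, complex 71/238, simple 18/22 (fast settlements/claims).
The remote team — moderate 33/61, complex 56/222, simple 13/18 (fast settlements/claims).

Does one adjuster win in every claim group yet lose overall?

No

Moderate: Adjuster 2 96/154 = 62.3%, the remote team 33/61 = 54.1% → Adjuster 2
Complex: Adjuster 2 71/238 = 29.8%, the remote team 56/222 = 25.2% → Adjuster 2
Simple: Adjuster 2 18/22 = 81.8%, the remote team 13/18 = 72.2% → Adjuster 2
Overall: Adjuster 2 185/414 = 44.7%, the remote team 102/301 = 33.9% → Adjuster 2
Adjuster 2 wins overall and in every claim group — no reversal.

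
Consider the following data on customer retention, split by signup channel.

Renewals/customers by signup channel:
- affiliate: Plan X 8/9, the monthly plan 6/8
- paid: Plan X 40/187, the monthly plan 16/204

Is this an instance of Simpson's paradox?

Affiliate: Plan X 8/9 = 88.9%, the monthly plan 6/8 = 75.0% → Plan X
Paid: Plan X 40/187 = 21.4%, the monthly plan 16/204 = 7.8% → Plan X
Overall: Plan X 48/196 = 24.5%, the monthly plan 22/212 = 10.4% → Plan X
Plan X wins overall and in every signup group — no reversal.

No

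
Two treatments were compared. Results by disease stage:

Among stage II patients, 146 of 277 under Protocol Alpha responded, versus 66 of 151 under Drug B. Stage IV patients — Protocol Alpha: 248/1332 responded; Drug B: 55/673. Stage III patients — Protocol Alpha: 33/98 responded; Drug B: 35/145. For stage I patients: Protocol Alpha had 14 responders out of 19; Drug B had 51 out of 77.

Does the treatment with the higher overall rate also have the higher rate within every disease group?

Yes

Stage II: Protocol Alpha 146/277 = 52.7%, Drug B 66/151 = 43.7% → Protocol Alpha
Stage IV: Protocol Alpha 248/1332 = 18.6%, Drug B 55/673 = 8.2% → Protocol Alpha
Stage III: Protocol Alpha 33/98 = 33.7%, Drug B 35/145 = 24.1% → Protocol Alpha
Stage I: Protocol Alpha 14/19 = 73.7%, Drug B 51/77 = 66.2% → Protocol Alpha
Overall: Protocol Alpha 441/1726 = 25.6%, Drug B 207/1046 = 19.8% → Protocol Alpha
Protocol Alpha wins overall and in every disease group — no reversal.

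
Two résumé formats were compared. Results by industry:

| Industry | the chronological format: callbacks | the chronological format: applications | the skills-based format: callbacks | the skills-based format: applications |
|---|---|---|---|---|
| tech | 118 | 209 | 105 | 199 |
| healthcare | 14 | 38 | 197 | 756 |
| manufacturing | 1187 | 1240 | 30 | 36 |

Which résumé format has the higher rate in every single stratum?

Tech: the chronological format 118/209 = 56.5%, the skills-based format 105/199 = 52.8% → the chronological format
Healthcare: the chronological format 14/38 = 36.8%, the skills-based format 197/756 = 26.1% → the chronological format
Manufacturing: the chronological format 1187/1240 = 95.7%, the skills-based format 30/36 = 83.3% → the chronological format
The chronological format has the higher rate in all 3 groups.

the chronological format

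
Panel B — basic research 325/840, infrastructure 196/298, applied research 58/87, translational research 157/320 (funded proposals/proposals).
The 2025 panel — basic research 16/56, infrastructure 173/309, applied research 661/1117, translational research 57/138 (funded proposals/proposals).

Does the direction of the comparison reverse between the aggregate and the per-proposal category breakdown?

Basic research: Panel B 325/840 = 38.7%, the 2025 panel 16/56 = 28.6% → Panel B
Infrastructure: Panel B 196/298 = 65.8%, the 2025 panel 173/309 = 56.0% → Panel B
Applied research: Panel B 58/87 = 66.7%, the 2025 panel 661/1117 = 59.2% → Panel B
Translational research: Panel B 157/320 = 49.1%, the 2025 panel 57/138 = 41.3% → Panel B
Overall: Panel B 736/1545 = 47.6%, the 2025 panel 907/1620 = 56.0% → the 2025 panel
Panel B wins each proposal group but the 2025 panel wins overall — the comparison reverses. Panel B's proposals skew toward basic research, which has a lower base rate.

Yes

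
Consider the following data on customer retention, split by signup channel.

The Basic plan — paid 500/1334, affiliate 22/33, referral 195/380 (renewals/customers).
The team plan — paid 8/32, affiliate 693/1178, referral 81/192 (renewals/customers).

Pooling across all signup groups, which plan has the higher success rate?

the team plan

Paid: the Basic plan 500/1334 = 37.5%, the team plan 8/32 = 25.0% → the Basic plan
Affiliate: the Basic plan 22/33 = 66.7%, the team plan 693/1178 = 58.8% → the Basic plan
Referral: the Basic plan 195/380 = 51.3%, the team plan 81/192 = 42.2% → the Basic plan
Overall: the Basic plan 717/1747 = 41.0%, the team plan 782/1402 = 55.8% → the team plan
(The Basic plan wins every signup group but the team plan wins overall — the Basic plan's customers skew toward the low-rate paid group.)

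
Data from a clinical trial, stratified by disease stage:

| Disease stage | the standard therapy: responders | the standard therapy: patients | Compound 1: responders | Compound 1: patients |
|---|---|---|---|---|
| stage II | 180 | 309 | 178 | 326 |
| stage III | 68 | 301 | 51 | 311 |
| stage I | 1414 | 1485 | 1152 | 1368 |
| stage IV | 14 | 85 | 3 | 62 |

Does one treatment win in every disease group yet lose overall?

Stage II: the standard therapy 180/309 = 58.3%, Compound 1 178/326 = 54.6% → the standard therapy
Stage III: the standard therapy 68/301 = 22.6%, Compound 1 51/311 = 16.4% → the standard therapy
Stage I: the standard therapy 1414/1485 = 95.2%, Compound 1 1152/1368 = 84.2% → the standard therapy
Stage IV: the standard therapy 14/85 = 16.5%, Compound 1 3/62 = 4.8% → the standard therapy
Overall: the standard therapy 1676/2180 = 76.9%, Compound 1 1384/2067 = 67.0% → the standard therapy
The standard therapy wins overall and in every disease group — no reversal.

No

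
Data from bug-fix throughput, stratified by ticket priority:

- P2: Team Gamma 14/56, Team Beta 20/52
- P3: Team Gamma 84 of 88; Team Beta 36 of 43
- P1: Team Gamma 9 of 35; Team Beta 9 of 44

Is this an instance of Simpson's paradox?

P2: Team Gamma 14/56 = 25.0%, Team Beta 20/52 = 38.5% → Team Beta
P3: Team Gamma 84/88 = 95.5%, Team Beta 36/43 = 83.7% → Team Gamma
P1: Team Gamma 9/35 = 25.7%, Team Beta 9/44 = 20.5% → Team Gamma
Overall: Team Gamma 107/179 = 59.8%, Team Beta 65/139 = 46.8% → Team Gamma
Neither sweeps: Team Gamma wins 2 of 3 groups, Team Beta wins 1. Team Gamma wins overall but not every group — no Simpson reversal.

No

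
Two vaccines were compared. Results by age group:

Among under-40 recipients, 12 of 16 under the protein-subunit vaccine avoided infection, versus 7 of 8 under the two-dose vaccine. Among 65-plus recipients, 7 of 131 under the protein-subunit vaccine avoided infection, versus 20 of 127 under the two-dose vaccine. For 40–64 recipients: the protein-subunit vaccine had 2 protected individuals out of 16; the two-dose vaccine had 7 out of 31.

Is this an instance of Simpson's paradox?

No

Under-40: the protein-subunit vaccine 12/16 = 75.0%, the two-dose vaccine 7/8 = 87.5% → the two-dose vaccine
65-plus: the protein-subunit vaccine 7/131 = 5.3%, the two-dose vaccine 20/127 = 15.7% → the two-dose vaccine
40–64: the protein-subunit vaccine 2/16 = 12.5%, the two-dose vaccine 7/31 = 22.6% → the two-dose vaccine
Overall: the protein-subunit vaccine 21/163 = 12.9%, the two-dose vaccine 34/166 = 20.5% → the two-dose vaccine
The two-dose vaccine wins overall and in every age group — no reversal.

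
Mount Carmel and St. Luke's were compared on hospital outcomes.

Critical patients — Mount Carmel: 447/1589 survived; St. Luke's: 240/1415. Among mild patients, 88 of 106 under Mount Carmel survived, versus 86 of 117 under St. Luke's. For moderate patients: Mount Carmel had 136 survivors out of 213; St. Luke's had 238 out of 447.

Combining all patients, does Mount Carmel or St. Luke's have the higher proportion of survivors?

Mount Carmel

Critical: Mount Carmel 447/1589 = 28.1%, St. Luke's 240/1415 = 17.0% → Mount Carmel
Mild: Mount Carmel 88/106 = 83.0%, St. Luke's 86/117 = 73.5% → Mount Carmel
Moderate: Mount Carmel 136/213 = 63.8%, St. Luke's 238/447 = 53.2% → Mount Carmel
Overall: Mount Carmel 671/1908 = 35.2%, St. Luke's 564/1979 = 28.5% → Mount Carmel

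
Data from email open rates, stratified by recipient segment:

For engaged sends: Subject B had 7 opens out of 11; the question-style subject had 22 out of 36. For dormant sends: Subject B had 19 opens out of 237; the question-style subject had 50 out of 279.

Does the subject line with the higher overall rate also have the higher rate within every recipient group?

No

Engaged: Subject B 7/11 = 63.6%, the question-style subject 22/36 = 61.1% → Subject B
Dormant: Subject B 19/237 = 8.0%, the question-style subject 50/279 = 17.9% → the question-style subject
Overall: Subject B 26/248 = 10.5%, the question-style subject 72/315 = 22.9% → the question-style subject
Neither sweeps: Subject B wins 1 of 2 groups, the question-style subject wins 1. The question-style subject wins overall but not every group — no Simpson reversal.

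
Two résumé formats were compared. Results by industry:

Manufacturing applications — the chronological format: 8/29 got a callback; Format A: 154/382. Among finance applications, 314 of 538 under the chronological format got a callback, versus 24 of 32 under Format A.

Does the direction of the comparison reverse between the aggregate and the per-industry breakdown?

Yes

Manufacturing: the chronological format 8/29 = 27.6%, Format A 154/382 = 40.3% → Format A
Finance: the chronological format 314/538 = 58.4%, Format A 24/32 = 75.0% → Format A
Overall: the chronological format 322/567 = 56.8%, Format A 178/414 = 43.0% → the chronological format
Format A wins each industry group but the chronological format wins overall — the comparison reverses. Format A's applications skew toward manufacturing, which has a lower base rate.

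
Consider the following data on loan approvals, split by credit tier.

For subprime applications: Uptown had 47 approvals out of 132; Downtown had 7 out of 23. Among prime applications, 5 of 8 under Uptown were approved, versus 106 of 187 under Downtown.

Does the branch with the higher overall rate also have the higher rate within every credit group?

No

Subprime: Uptown 47/132 = 35.6%, Downtown 7/23 = 30.4% → Uptown
Prime: Uptown 5/8 = 62.5%, Downtown 106/187 = 56.7% → Uptown
Overall: Uptown 52/140 = 37.1%, Downtown 113/210 = 53.8% → Downtown
Uptown wins each credit group but Downtown wins overall — the comparison reverses. Uptown's applications skew toward subprime, which has a lower base rate.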